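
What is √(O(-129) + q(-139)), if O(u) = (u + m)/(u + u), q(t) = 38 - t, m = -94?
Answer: √11839362/258 ≈ 13.337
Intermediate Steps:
O(u) = (-94 + u)/(2*u) (O(u) = (u - 94)/(u + u) = (-94 + u)/((2*u)) = (-94 + u)*(1/(2*u)) = (-94 + u)/(2*u))
√(O(-129) + q(-139)) = √((½)*(-94 - 129)/(-129) + (38 - 1*(-139))) = √((½)*(-1/129)*(-223) + (38 + 139)) = √(223/258 + 177) = √(45889/258) = √11839362/258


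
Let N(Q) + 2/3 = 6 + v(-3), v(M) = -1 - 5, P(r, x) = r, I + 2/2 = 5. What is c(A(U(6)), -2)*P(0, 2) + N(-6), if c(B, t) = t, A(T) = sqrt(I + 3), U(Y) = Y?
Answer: -2/3 ≈ -0.66667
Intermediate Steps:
I = 4 (I = -1 + 5 = 4)
v(M) = -6
N(Q) = -2/3 (N(Q) = -2/3 + (6 - 6) = -2/3 + 0 = -2/3)
A(T) = sqrt(7) (A(T) = sqrt(4 + 3) = sqrt(7))
c(A(U(6)), -2)*P(0, 2) + N(-6) = -2*0 - 2/3 = 0 - 2/3 = -2/3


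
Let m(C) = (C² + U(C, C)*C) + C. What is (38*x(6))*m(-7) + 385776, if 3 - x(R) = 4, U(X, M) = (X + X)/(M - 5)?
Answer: 1153471/3 ≈ 3.8449e+5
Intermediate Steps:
U(X, M) = 2*X/(-5 + M) (U(X, M) = (2*X)/(-5 + M) = 2*X/(-5 + M))
x(R) = -1 (x(R) = 3 - 1*4 = 3 - 4 = -1)
m(C) = C + C² + 2*C²/(-5 + C) (m(C) = (C² + (2*C/(-5 + C))*C) + C = (C² + 2*C²/(-5 + C)) + C = C + C² + 2*C²/(-5 + C))
(38*x(6))*m(-7) + 385776 = (38*(-1))*(-7*(-5 + (-7)² - 2*(-7))/(-5 - 7)) + 385776 = -(-266)*(-5 + 49 + 14)/(-12) + 385776 = -(-266)*(-1)*58/12 + 385776 = -38*203/6 + 385776 = -3857/3 + 385776 = 1153471/3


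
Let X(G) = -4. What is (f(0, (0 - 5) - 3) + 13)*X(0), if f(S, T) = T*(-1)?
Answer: -84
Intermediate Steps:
f(S, T) = -T
(f(0, (0 - 5) - 3) + 13)*X(0) = (-((0 - 5) - 3) + 13)*(-4) = (-(-5 - 3) + 13)*(-4) = (-1*(-8) + 13)*(-4) = (8 + 13)*(-4) = 21*(-4) = -84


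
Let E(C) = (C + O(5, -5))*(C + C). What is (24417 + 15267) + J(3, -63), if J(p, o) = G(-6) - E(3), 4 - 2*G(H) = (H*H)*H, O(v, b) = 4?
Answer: 39752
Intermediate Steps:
G(H) = 2 - H³/2 (G(H) = 2 - H*H*H/2 = 2 - H²*H/2 = 2 - H³/2)
E(C) = 2*C*(4 + C) (E(C) = (C + 4)*(C + C) = (4 + C)*(2*C) = 2*C*(4 + C))
J(p, o) = 68 (J(p, o) = (2 - ½*(-6)³) - 2*3*(4 + 3) = (2 - ½*(-216)) - 2*3*7 = (2 + 108) - 1*42 = 110 - 42 = 68)
(24417 + 15267) + J(3, -63) = (24417 + 15267) + 68 = 39684 + 68 = 39752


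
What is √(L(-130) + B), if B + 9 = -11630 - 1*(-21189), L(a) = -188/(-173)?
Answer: √285854474/173 ≈ 97.730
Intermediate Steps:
L(a) = 188/173 (L(a) = -188*(-1/173) = 188/173)
B = 9550 (B = -9 + (-11630 - 1*(-21189)) = -9 + (-11630 + 21189) = -9 + 9559 = 9550)
√(L(-130) + B) = √(188/173 + 9550) = √(1652338/173) = √285854474/173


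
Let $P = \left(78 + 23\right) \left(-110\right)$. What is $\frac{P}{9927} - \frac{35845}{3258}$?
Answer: $- \frac{43558855}{3593574} \approx -12.121$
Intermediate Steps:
$P = -11110$ ($P = 101 \left(-110\right) = -11110$)
$\frac{P}{9927} - \frac{35845}{3258} = - \frac{11110}{9927} - \frac{35845}{3258} = - \frac{43558855}{3593574}$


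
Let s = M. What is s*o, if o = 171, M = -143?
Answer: -24453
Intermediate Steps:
s = -143
s*o = -143*171 = -24453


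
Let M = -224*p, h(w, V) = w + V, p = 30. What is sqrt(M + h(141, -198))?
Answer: 3*I*sqrt(753) ≈ 82.323*I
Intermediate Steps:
h(w, V) = V + w
M = -6720 (M = -224*30 = -6720)
sqrt(M + h(141, -198)) = sqrt(-6720 + (-198 + 141)) = sqrt(-6720 - 57) = sqrt(-6777) = 3*I*sqrt(753)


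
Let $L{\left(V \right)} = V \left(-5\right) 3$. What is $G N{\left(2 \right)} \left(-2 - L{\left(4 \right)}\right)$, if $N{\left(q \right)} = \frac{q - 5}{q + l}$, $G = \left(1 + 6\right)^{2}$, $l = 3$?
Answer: $- \frac{8526}{5} \approx -1705.2$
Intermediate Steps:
$L{\left(V \right)} = - 15 V$ ($L{\left(V \right)} = - 5 V 3 = - 15 V$)
$G = 49$ ($G = 7^{2} = 49$)
$N{\left(q \right)} = \frac{-5 + q}{3 + q}$ ($N{\left(q \right)} = \frac{q - 5}{q + 3} = \frac{-5 + q}{3 + q}$)
$G N{\left(2 \right)} \left(-2 - L{\left(4 \right)}\right) = 49 \frac{-5 + 2}{3 + 2} \left(-2 - \left(-15\right) 4\right) = 49 \cdot \frac{1}{5} \left(-3\right) \left(-2 - -60\right) = 49 \cdot \frac{1}{5} \left(-3\right) \left(-2 + 60\right) = 49 \left(- \frac{3}{5}\right) 58 = \left(- \frac{147}{5}\right) 58 = - \frac{8526}{5}$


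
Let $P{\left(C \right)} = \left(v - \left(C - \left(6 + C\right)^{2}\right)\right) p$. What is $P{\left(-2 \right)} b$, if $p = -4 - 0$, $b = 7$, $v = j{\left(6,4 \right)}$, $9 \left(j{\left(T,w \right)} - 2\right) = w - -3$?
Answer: $- \frac{5236}{9} \approx -581.78$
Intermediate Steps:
$j{\left(T,w \right)} = \frac{7}{3} + \frac{w}{9}$ ($j{\left(T,w \right)} = 2 + \frac{w - -3}{9} = 2 + \frac{w + 3}{9} = 2 + \frac{3 + w}{9} = 2 + \left(\frac{1}{3} + \frac{w}{9}\right) = \frac{7}{3} + \frac{w}{9}$)
$v = \frac{25}{9}$ ($v = \frac{7}{3} + \frac{1}{9} \cdot 4 = \frac{7}{3} + \frac{4}{9} = \frac{25}{9} \approx 2.7778$)
$p = -4$ ($p = -4 + 0 = -4$)
$P{\left(C \right)} = - \frac{100}{9} - 4 \left(6 + C\right)^{2} + 4 C$ ($P{\left(C \right)} = \left(\frac{25}{9} - \left(C - \left(6 + C\right)^{2}\right)\right) \left(-4\right) = \left(\frac{25}{9} + \left(6 + C\right)^{2} - C\right) \left(-4\right) = - \frac{100}{9} - 4 \left(6 + C\right)^{2} + 4 C$)
$P{\left(-2 \right)} b = \left(- \frac{100}{9} - 4 \left(6 - 2\right)^{2} + 4 \left(-2\right)\right) 7 = \left(- \frac{100}{9} - 4 \cdot 4^{2} - 8\right) 7 = \left(- \frac{100}{9} - 64 - 8\right) 7 = \left(- \frac{748}{9}\right) 7 = - \frac{5236}{9}$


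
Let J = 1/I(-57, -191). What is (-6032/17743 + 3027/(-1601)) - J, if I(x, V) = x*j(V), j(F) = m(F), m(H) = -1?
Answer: -3640228244/1619172951 ≈ -2.2482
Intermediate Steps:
j(F) = -1
I(x, V) = -x (I(x, V) = x*(-1) = -x)
J = 1/57 (J = 1/(-1*(-57)) = 1/57 ≈ 0.017544)
(-6032/17743 + 3027/(-1601)) - J = (-6032/17743 + 3027/(-1601)) - 1*1/57 = (-6032*1/17743 + 3027*(-1/1601)) - 1/57 = (-6032/17743 - 3027/1601) - 1/57 = -63365293/28406543 - 1/57 = -3640228244/1619172951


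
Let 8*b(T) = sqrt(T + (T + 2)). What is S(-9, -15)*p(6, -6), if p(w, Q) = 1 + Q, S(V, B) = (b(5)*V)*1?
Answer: 45*sqrt(3)/4 ≈ 19.486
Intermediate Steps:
b(T) = sqrt(2 + 2*T)/8 (b(T) = sqrt(T + (T + 2))/8 = sqrt(T + (2 + T))/8 = sqrt(2 + 2*T)/8)
S(V, B) = V*sqrt(3)/4 (S(V, B) = ((sqrt(2 + 2*5)/8)*V)*1 = ((sqrt(2 + 10)/8)*V)*1 = ((sqrt(12)/8)*V)*1 = (((2*sqrt(3))/8)*V)*1 = ((sqrt(3)/4)*V)*1 = (V*sqrt(3)/4)*1 = V*sqrt(3)/4)
S(-9, -15)*p(6, -6) = ((1/4)*(-9)*sqrt(3))*(1 - 6) = -9*sqrt(3)/4*(-5) = 45*sqrt(3)/4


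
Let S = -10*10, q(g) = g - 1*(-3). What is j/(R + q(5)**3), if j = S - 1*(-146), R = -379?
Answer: 46/133 ≈ 0.34586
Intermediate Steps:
q(g) = 3 + g (q(g) = g + 3 = 3 + g)
S = -100
j = 46 (j = -100 - 1*(-146) = -100 + 146 = 46)
j/(R + q(5)**3) = 46/(-379 + (3 + 5)**3) = 46/(-379 + 8**3) = 46/(-379 + 512) = 46/133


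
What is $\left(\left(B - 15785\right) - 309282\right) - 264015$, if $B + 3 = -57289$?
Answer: $-646374$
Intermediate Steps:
$B = -57292$ ($B = -3 - 57289 = -57292$)
$\left(\left(B - 15785\right) - 309282\right) - 264015 = \left(\left(-57292 - 15785\right) - 309282\right) - 264015 = \left(-73077 - 309282\right) - 264015 = -382359 - 264015 = -646374$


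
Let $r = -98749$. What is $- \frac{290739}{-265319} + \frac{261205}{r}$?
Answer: $- \frac{5798923412}{3742855133} \approx -1.5493$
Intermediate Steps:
$- \frac{290739}{-265319} + \frac{261205}{r} = - \frac{290739}{-265319} + \frac{261205}{-98749} = \left(-290739\right) \left(- \frac{1}{265319}\right) + 261205 \left(- \frac{1}{98749}\right) = \frac{290739}{265319} - \frac{37315}{14107} = - \frac{5798923412}{3742855133}$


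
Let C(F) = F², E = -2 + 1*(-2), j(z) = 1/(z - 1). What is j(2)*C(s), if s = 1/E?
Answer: 1/16 ≈ 0.062500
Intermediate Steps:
j(z) = 1/(-1 + z)
E = -4 (E = -2 - 2 = -4)
s = -¼ (s = 1/(-4) = -¼ ≈ -0.25000)
j(2)*C(s) = (-¼)²/(-1 + 2) = (1/16)/1 = 1*(1/16) = 1/16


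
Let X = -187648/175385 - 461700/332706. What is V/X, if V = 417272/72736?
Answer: -507260547527965/217309210321816 ≈ -2.3343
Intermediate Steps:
X = -23901144998/9725273635 (X = -187648*1/175385 - 461700*1/332706 = -187648/175385 - 76950/55451 = -23901144998/9725273635 ≈ -2.4576)
V = 52159/9092 (V = 417272*(1/72736) = 52159/9092 ≈ 5.7368)
V/X = 52159/(9092*(-23901144998/9725273635)) = (52159/9092)*(-9725273635/23901144998) = -507260547527965/217309210321816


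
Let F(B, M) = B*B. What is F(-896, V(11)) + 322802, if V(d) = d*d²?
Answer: 1125618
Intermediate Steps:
V(d) = d³
F(B, M) = B²
F(-896, V(11)) + 322802 = (-896)² + 322802 = 802816 + 322802 = 1125618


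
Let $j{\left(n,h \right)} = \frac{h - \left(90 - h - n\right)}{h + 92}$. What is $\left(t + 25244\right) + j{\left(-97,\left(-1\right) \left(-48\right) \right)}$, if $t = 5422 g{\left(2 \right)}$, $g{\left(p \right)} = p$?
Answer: $\frac{721747}{20} \approx 36087.0$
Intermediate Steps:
$j{\left(n,h \right)} = \frac{-90 + n + 2 h}{92 + h}$ ($j{\left(n,h \right)} = \frac{h - \left(90 - h - n\right)}{92 + h} = \frac{h + \left(-90 + h + n\right)}{92 + h} = \frac{-90 + n + 2 h}{92 + h}$)
$t = 10844$ ($t = 5422 \cdot 2 = 10844$)
$\left(t + 25244\right) + j{\left(-97,\left(-1\right) \left(-48\right) \right)} = \left(10844 + 25244\right) + \frac{-90 - 97 + 2 \left(\left(-1\right) \left(-48\right)\right)}{92 - -48} = 36088 + \frac{-90 - 97 + 2 \cdot 48}{92 + 48} = 36088 + \frac{-90 - 97 + 96}{140} = 36088 + \frac{1}{140} \left(-91\right) = 36088 - \frac{13}{20} = \frac{721747}{20}$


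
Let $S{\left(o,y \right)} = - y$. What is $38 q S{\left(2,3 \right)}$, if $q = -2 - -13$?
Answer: $-1254$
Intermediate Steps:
$q = 11$ ($q = -2 + 13 = 11$)
$38 q S{\left(2,3 \right)} = 38 \cdot 11 \left(\left(-1\right) 3\right) = 418 \left(-3\right) = -1254$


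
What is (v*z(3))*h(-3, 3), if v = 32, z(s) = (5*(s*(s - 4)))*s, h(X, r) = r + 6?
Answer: -12960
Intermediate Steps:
h(X, r) = 6 + r
z(s) = 5*s²*(-4 + s) (z(s) = (5*(s*(-4 + s)))*s = (5*s*(-4 + s))*s = 5*s²*(-4 + s))
(v*z(3))*h(-3, 3) = (32*(5*3²*(-4 + 3)))*(6 + 3) = (32*(5*9*(-1)))*9 = (32*(-45))*9 = -1440*9 = -12960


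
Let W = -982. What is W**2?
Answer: 964324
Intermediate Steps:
W**2 = (-982)**2 = 964324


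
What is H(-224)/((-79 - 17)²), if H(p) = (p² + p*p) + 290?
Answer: 50321/4608 ≈ 10.920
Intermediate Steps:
H(p) = 290 + 2*p² (H(p) = (p² + p²) + 290 = 2*p² + 290 = 290 + 2*p²)
H(-224)/((-79 - 17)²) = (290 + 2*(-224)²)/((-79 - 17)²) = (290 + 2*50176)/((-96)²) = (290 + 100352)/9216 = 100642*(1/9216) = 50321/4608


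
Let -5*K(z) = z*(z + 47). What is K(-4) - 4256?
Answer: -21108/5 ≈ -4221.6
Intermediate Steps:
K(z) = -z*(47 + z)/5 (K(z) = -z*(z + 47)/5 = -z*(47 + z)/5)
K(-4) - 4256 = -⅕*(-4)*(47 - 4) - 4256 = -⅕*(-4)*43 - 4256 = 172/5 - 4256 = -21108/5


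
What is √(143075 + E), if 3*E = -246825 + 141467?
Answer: √971601/3 ≈ 328.57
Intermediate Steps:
E = -105358/3 (E = (-246825 + 141467)/3 = (⅓)*(-105358) = -105358/3 ≈ -35119.)
√(143075 + E) = √(143075 - 105358/3) = √(323867/3) = √971601/3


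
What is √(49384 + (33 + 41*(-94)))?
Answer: √45563 ≈ 213.45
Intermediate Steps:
√(49384 + (33 + 41*(-94))) = √(49384 + (33 - 3854)) = √(49384 - 3821) = √45563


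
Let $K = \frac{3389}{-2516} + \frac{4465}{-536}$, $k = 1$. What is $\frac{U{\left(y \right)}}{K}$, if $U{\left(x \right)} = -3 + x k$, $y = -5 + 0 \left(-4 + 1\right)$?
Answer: $\frac{2697152}{3262611} \approx 0.82668$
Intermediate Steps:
$y = -5$ ($y = -5 + 0 \left(-3\right) = -5 + 0 = -5$)
$K = - \frac{3262611}{337144}$ ($K = 3389 \left(- \frac{1}{2516}\right) + 4465 \left(- \frac{1}{536}\right) = - \frac{3389}{2516} - \frac{4465}{536} = - \frac{3262611}{337144} \approx -9.6772$)
$U{\left(x \right)} = -3 + x$ ($U{\left(x \right)} = -3 + x 1 = -3 + x$)
$\frac{U{\left(y \right)}}{K} = \frac{-3 - 5}{- \frac{3262611}{337144}} = \left(-8\right) \left(- \frac{337144}{3262611}\right) = \frac{2697152}{3262611}$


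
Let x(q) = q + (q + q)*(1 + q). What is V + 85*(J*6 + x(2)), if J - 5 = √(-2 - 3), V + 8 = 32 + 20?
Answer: 3784 + 510*I*√5 ≈ 3784.0 + 1140.4*I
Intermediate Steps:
x(q) = q + 2*q*(1 + q) (x(q) = q + (2*q)*(1 + q) = q + 2*q*(1 + q))
V = 44 (V = -8 + (32 + 20) = -8 + 52 = 44)
J = 5 + I*√5 (J = 5 + √(-2 - 3) = 5 + √(-5) = 5 + I*√5 ≈ 5.0 + 2.2361*I)
V + 85*(J*6 + x(2)) = 44 + 85*((5 + I*√5)*6 + 2*(3 + 2*2)) = 44 + 85*((30 + 6*I*√5) + 2*(3 + 4)) = 44 + 85*((30 + 6*I*√5) + 2*7) = 44 + 85*((30 + 6*I*√5) + 14) = 44 + 85*(44 + 6*I*√5) = 44 + (3740 + 510*I*√5) = 3784 + 510*I*√5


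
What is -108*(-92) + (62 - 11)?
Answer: 9987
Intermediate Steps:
-108*(-92) + (62 - 11) = 9936 + 51 = 9987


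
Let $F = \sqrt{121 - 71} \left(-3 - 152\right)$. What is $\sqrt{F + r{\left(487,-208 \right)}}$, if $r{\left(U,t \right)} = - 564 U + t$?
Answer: $\sqrt{-274876 - 775 \sqrt{2}} \approx 525.33 i$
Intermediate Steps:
$r{\left(U,t \right)} = t - 564 U$
$F = - 775 \sqrt{2}$ ($F = \sqrt{121 - 71} \left(-155\right) = \sqrt{50} \left(-155\right) = 5 \sqrt{2} \left(-155\right) = - 775 \sqrt{2} \approx -1096.0$)
$\sqrt{F + r{\left(487,-208 \right)}} = \sqrt{- 775 \sqrt{2} - 274876} = \sqrt{-274876 - 775 \sqrt{2}}$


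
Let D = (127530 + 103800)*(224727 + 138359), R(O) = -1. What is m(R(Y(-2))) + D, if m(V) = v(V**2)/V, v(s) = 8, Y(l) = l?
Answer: 83992684372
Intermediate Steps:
m(V) = 8/V
D = 83992684380 (D = 231330*363086 = 83992684380)
m(R(Y(-2))) + D = 8/(-1) + 83992684380 = 8*(-1) + 83992684380 = -8 + 83992684380 = 83992684372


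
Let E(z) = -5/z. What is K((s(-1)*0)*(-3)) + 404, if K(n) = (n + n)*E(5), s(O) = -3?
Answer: 404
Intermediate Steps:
K(n) = -2*n (K(n) = (n + n)*(-5/5) = (2*n)*(-5*1/5) = (2*n)*(-1) = -2*n)
K((s(-1)*0)*(-3)) + 404 = -2*(-3*0)*(-3) + 404 = -0*(-3) + 404 = -2*0 + 404 = 0 + 404 = 404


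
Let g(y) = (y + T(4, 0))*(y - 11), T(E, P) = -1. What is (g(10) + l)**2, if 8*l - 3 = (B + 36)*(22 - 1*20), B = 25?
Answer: 2809/64 ≈ 43.891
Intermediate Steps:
g(y) = (-1 + y)*(-11 + y) (g(y) = (y - 1)*(y - 11) = (-1 + y)*(-11 + y))
l = 125/8 (l = 3/8 + ((25 + 36)*(22 - 1*20))/8 = 3/8 + (61*(22 - 20))/8 = 3/8 + (61*2)/8 = 3/8 + (1/8)*122 = 3/8 + 61/4 = 125/8 ≈ 15.625)
(g(10) + l)**2 = ((11 + 10**2 - 12*10) + 125/8)**2 = ((11 + 100 - 120) + 125/8)**2 = (-9 + 125/8)**2 = (53/8)**2 = 2809/64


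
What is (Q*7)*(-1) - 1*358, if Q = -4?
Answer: -330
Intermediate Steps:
(Q*7)*(-1) - 1*358 = -4*7*(-1) - 1*358 = -28*(-1) - 358 = 28 - 358 = -330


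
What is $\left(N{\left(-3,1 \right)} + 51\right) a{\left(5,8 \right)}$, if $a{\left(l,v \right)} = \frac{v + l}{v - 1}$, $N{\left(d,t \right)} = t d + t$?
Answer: $91$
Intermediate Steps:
$N{\left(d,t \right)} = t + d t$ ($N{\left(d,t \right)} = d t + t = t + d t$)
$a{\left(l,v \right)} = \frac{l + v}{-1 + v}$
$\left(N{\left(-3,1 \right)} + 51\right) a{\left(5,8 \right)} = \left(1 \left(1 - 3\right) + 51\right) \frac{5 + 8}{-1 + 8} = \left(1 \left(-2\right) + 51\right) \frac{1}{7} \cdot 13 = \left(-2 + 51\right) \frac{1}{7} \cdot 13 = 49 \cdot \frac{13}{7} = 91$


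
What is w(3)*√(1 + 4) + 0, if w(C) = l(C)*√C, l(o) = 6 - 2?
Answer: 4*√15 ≈ 15.492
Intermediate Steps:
l(o) = 4
w(C) = 4*√C
w(3)*√(1 + 4) + 0 = (4*√3)*√(1 + 4) + 0 = (4*√3)*√5 + 0 = 4*√15 + 0 = 4*√15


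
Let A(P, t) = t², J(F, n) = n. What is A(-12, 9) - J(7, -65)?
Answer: 146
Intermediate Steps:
A(-12, 9) - J(7, -65) = 9² - 1*(-65) = 81 + 65 = 146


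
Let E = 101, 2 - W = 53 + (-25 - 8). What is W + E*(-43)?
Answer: -4361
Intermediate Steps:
W = -18 (W = 2 - (53 + (-25 - 8)) = 2 - (53 - 33) = 2 - 1*20 = 2 - 20 = -18)
W + E*(-43) = -18 + 101*(-43) = -18 - 4343 = -4361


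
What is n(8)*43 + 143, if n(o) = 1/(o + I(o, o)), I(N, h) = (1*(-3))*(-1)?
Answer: 1616/11 ≈ 146.91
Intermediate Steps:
I(N, h) = 3 (I(N, h) = -3*(-1) = 3)
n(o) = 1/(3 + o) (n(o) = 1/(o + 3) = 1/(3 + o))
n(8)*43 + 143 = 43/(3 + 8) + 143 = 43/11 + 143 = 1616/11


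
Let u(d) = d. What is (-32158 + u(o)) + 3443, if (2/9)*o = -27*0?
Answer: -28715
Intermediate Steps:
o = 0 (o = 9*(-27*0)/2 = (9/2)*0 = 0)
(-32158 + u(o)) + 3443 = (-32158 + 0) + 3443 = -32158 + 3443 = -28715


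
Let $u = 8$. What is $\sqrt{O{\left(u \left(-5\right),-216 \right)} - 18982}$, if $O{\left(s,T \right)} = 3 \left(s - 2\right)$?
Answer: $2 i \sqrt{4777} \approx 138.23 i$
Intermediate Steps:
$O{\left(s,T \right)} = -6 + 3 s$ ($O{\left(s,T \right)} = 3 \left(-2 + s\right) = -6 + 3 s$)
$\sqrt{O{\left(u \left(-5\right),-216 \right)} - 18982} = \sqrt{\left(-6 + 3 \cdot 8 \left(-5\right)\right) - 18982} = \sqrt{\left(-6 + 3 \left(-40\right)\right) - 18982} = \sqrt{\left(-6 - 120\right) - 18982} = \sqrt{-126 - 18982} = \sqrt{-19108} = 2 i \sqrt{4777}$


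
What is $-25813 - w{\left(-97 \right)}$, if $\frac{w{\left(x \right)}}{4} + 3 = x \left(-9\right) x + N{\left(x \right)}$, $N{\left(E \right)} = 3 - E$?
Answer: $312523$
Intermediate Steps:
$w{\left(x \right)} = - 36 x^{2} - 4 x$ ($w{\left(x \right)} = -12 + 4 \left(x \left(-9\right) x - \left(-3 + x\right)\right) = -12 + 4 \left(- 9 x x - \left(-3 + x\right)\right) = -12 + 4 \left(- 9 x^{2} - \left(-3 + x\right)\right) = -12 + 4 \left(3 - x - 9 x^{2}\right) = -12 - \left(-12 + 4 x + 36 x^{2}\right) = - 36 x^{2} - 4 x$)
$-25813 - w{\left(-97 \right)} = -25813 - 4 \left(-97\right) \left(-1 - -873\right) = -25813 - 4 \left(-97\right) \left(-1 + 873\right) = -25813 - 4 \left(-97\right) 872 = -25813 - -338336 = -25813 + 338336 = 312523$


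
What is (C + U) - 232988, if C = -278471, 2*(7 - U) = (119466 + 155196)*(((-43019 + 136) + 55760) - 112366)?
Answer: 13662412407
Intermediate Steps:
U = 13662923866 (U = 7 - (119466 + 155196)*(((-43019 + 136) + 55760) - 112366)/2 = 7 - 137331*((-42883 + 55760) - 112366) = 7 - 137331*(12877 - 112366) = 7 - 137331*(-99489) = 7 - ½*(-27325847718) = 7 + 13662923859 = 13662923866)
(C + U) - 232988 = (-278471 + 13662923866) - 232988 = 13662645395 - 232988 = 13662412407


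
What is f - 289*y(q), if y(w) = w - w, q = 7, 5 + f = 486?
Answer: 481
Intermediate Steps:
f = 481 (f = -5 + 486 = 481)
y(w) = 0
f - 289*y(q) = 481 - 289*0 = 481 + 0 = 481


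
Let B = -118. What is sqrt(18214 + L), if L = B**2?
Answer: sqrt(32138) ≈ 179.27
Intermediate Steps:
L = 13924 (L = (-118)**2 = 13924)
sqrt(18214 + L) = sqrt(18214 + 13924) = sqrt(32138)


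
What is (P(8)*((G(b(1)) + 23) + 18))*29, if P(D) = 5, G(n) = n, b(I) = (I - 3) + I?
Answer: 5800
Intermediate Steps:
b(I) = -3 + 2*I (b(I) = (-3 + I) + I = -3 + 2*I)
(P(8)*((G(b(1)) + 23) + 18))*29 = (5*(((-3 + 2*1) + 23) + 18))*29 = (5*(((-3 + 2) + 23) + 18))*29 = (5*((-1 + 23) + 18))*29 = (5*(22 + 18))*29 = (5*40)*29 = 200*29 = 5800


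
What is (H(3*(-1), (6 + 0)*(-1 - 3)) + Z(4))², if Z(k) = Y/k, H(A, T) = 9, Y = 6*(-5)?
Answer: 9/4 ≈ 2.2500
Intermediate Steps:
Y = -30
Z(k) = -30/k
(H(3*(-1), (6 + 0)*(-1 - 3)) + Z(4))² = (9 - 30/4)² = (9 - 30*¼)² = (9 - 15/2)² = (3/2)² = 9/4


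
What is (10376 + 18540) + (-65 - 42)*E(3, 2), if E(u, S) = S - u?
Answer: 29023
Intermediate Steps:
(10376 + 18540) + (-65 - 42)*E(3, 2) = (10376 + 18540) + (-65 - 42)*(2 - 1*3) = 28916 - 107*(2 - 3) = 28916 - 107*(-1) = 28916 + 107 = 29023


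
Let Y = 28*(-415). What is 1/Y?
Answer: -1/11620 ≈ -8.6059e-5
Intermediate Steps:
Y = -11620
1/Y = 1/(-11620) = -1/11620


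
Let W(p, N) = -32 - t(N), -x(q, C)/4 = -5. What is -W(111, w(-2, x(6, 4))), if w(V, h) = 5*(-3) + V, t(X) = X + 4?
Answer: 19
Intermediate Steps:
t(X) = 4 + X
x(q, C) = 20 (x(q, C) = -4*(-5) = 20)
w(V, h) = -15 + V
W(p, N) = -36 - N (W(p, N) = -32 - (4 + N) = -32 + (-4 - N) = -36 - N)
-W(111, w(-2, x(6, 4))) = -(-36 - (-15 - 2)) = -(-36 - 1*(-17)) = -(-36 + 17) = -1*(-19) = 19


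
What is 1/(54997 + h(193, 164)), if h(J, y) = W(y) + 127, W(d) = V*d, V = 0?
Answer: 1/55124 ≈ 1.8141e-5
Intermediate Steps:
W(d) = 0 (W(d) = 0*d = 0)
h(J, y) = 127 (h(J, y) = 0 + 127 = 127)
1/(54997 + h(193, 164)) = 1/(54997 + 127) = 1/55124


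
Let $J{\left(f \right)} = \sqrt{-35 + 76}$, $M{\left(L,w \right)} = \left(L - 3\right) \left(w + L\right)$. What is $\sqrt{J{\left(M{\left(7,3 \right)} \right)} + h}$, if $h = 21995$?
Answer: $\sqrt{21995 + \sqrt{41}} \approx 148.33$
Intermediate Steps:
$M{\left(L,w \right)} = \left(-3 + L\right) \left(L + w\right)$
$J{\left(f \right)} = \sqrt{41}$
$\sqrt{J{\left(M{\left(7,3 \right)} \right)} + h} = \sqrt{\sqrt{41} + 21995} = \sqrt{21995 + \sqrt{41}}$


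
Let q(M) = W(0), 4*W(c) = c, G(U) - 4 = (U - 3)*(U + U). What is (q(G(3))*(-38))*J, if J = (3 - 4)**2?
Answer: 0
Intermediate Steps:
G(U) = 4 + 2*U*(-3 + U) (G(U) = 4 + (U - 3)*(U + U) = 4 + (-3 + U)*(2*U) = 4 + 2*U*(-3 + U))
W(c) = c/4
q(M) = 0 (q(M) = (1/4)*0 = 0)
J = 1 (J = (-1)**2 = 1)
(q(G(3))*(-38))*J = (0*(-38))*1 = 0*1 = 0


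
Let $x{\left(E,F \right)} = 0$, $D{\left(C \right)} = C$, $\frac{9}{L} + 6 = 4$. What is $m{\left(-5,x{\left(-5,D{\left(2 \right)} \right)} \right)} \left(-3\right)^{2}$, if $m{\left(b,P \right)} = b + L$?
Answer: $- \frac{171}{2} \approx -85.5$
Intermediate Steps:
$L = - \frac{9}{2}$ ($L = \frac{9}{-6 + 4} = \frac{9}{-2} = 9 \left(- \frac{1}{2}\right) = - \frac{9}{2} \approx -4.5$)
$m{\left(b,P \right)} = - \frac{9}{2} + b$ ($m{\left(b,P \right)} = b - \frac{9}{2} = - \frac{9}{2} + b$)
$m{\left(-5,x{\left(-5,D{\left(2 \right)} \right)} \right)} \left(-3\right)^{2} = \left(- \frac{9}{2} - 5\right) \left(-3\right)^{2} = \left(- \frac{19}{2}\right) 9 = - \frac{171}{2}$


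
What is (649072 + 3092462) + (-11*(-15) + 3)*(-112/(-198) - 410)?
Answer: 121200718/33 ≈ 3.6727e+6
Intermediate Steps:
(649072 + 3092462) + (-11*(-15) + 3)*(-112/(-198) - 410) = 3741534 + (165 + 3)*(-112*(-1/198) - 410) = 3741534 + 168*(56/99 - 410) = 3741534 + 168*(-40534/99) = 3741534 - 2269904/33 = 121200718/33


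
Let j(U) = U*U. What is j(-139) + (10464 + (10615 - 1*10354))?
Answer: 30046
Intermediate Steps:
j(U) = U**2
j(-139) + (10464 + (10615 - 1*10354)) = (-139)**2 + (10464 + (10615 - 1*10354)) = 19321 + (10464 + (10615 - 10354)) = 19321 + (10464 + 261) = 19321 + 10725 = 30046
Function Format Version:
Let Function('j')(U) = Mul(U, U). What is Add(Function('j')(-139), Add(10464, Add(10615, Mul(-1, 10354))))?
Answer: 30046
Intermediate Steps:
Function('j')(U) = Pow(U, 2)
Add(Function('j')(-139), Add(10464, Add(10615, Mul(-1, 10354)))) = Add(Pow(-139, 2), Add(10464, Add(10615, Mul(-1, 10354)))) = Add(19321, Add(10464, Add(10615, -10354))) = Add(19321, Add(10464, 261)) = Add(19321, 10725) = 30046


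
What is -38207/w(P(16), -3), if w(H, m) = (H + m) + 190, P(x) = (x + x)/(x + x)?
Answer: -38207/188 ≈ -203.23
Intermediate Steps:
P(x) = 1 (P(x) = (2*x)/((2*x)) = (2*x)*(1/(2*x)) = 1)
w(H, m) = 190 + H + m
-38207/w(P(16), -3) = -38207/(190 + 1 - 3) = -38207/188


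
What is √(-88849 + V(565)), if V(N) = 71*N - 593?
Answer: I*√49327 ≈ 222.1*I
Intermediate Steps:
V(N) = -593 + 71*N
√(-88849 + V(565)) = √(-88849 + (-593 + 71*565)) = √(-88849 + (-593 + 40115)) = √(-88849 + 39522) = √(-49327) = I*√49327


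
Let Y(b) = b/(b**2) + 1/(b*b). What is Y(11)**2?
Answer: 144/14641 ≈ 0.0098354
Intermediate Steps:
Y(b) = 1/b + b**(-2) (Y(b) = b/b**2 + b**(-2) = 1/b + b**(-2))
Y(11)**2 = ((1 + 11)/11**2)**2 = ((1/121)*12)**2 = (12/121)**2 = 144/14641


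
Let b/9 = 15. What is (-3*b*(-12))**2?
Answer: 23619600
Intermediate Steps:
b = 135 (b = 9*15 = 135)
(-3*b*(-12))**2 = (-3*135*(-12))**2 = (-405*(-12))**2 = 4860**2 = 23619600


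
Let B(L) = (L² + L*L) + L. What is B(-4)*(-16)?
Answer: -448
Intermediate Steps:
B(L) = L + 2*L² (B(L) = (L² + L²) + L = 2*L² + L = L + 2*L²)
B(-4)*(-16) = -4*(1 + 2*(-4))*(-16) = -4*(1 - 8)*(-16) = -4*(-7)*(-16) = 28*(-16) = -448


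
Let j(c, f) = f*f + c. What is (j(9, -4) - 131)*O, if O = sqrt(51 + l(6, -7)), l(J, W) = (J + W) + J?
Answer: -212*sqrt(14) ≈ -793.23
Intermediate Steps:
l(J, W) = W + 2*J
j(c, f) = c + f**2 (j(c, f) = f**2 + c = c + f**2)
O = 2*sqrt(14) (O = sqrt(51 + (-7 + 2*6)) = sqrt(51 + (-7 + 12)) = sqrt(51 + 5) = sqrt(56) = 2*sqrt(14) ≈ 7.4833)
(j(9, -4) - 131)*O = ((9 + (-4)**2) - 131)*(2*sqrt(14)) = ((9 + 16) - 131)*(2*sqrt(14)) = (25 - 131)*(2*sqrt(14)) = -212*sqrt(14)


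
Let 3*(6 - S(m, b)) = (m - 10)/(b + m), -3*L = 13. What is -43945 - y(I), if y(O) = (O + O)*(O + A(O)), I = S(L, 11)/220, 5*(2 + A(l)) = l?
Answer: -1063466098803/24200000 ≈ -43945.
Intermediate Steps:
L = -13/3 (L = -⅓*13 = -13/3 ≈ -4.3333)
A(l) = -2 + l/5
S(m, b) = 6 - (-10 + m)/(3*(b + m)) (S(m, b) = 6 - (m - 10)/(3*(b + m)) = 6 - (-10 + m)/(3*(b + m)))
I = 403/13200 (I = ((10 + 17*(-13/3) + 18*11)/(3*(11 - 13/3)))/220 = ((10 - 221/3 + 198)/(3*(20/3)))*(1/220) = ((⅓)*(3/20)*(403/3))*(1/220) = (403/60)*(1/220) = 403/13200 ≈ 0.030530)
y(O) = 2*O*(-2 + 6*O/5) (y(O) = (O + O)*(O + (-2 + O/5)) = (2*O)*(-2 + 6*O/5) = 2*O*(-2 + 6*O/5))
-43945 - y(I) = -43945 - 4*403*(-5 + 3*(403/13200))/(5*13200) = -43945 - 4*403*(-5 + 403/4400)/(5*13200) = -43945 - 4*403*(-21597)/(5*13200*4400) = -43945 - 1*(-2901197/24200000) = -43945 + 2901197/24200000 = -1063466098803/24200000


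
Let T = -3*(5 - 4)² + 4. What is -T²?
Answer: -1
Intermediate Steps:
T = 1 (T = -3*1² + 4 = -3*1 + 4 = -3 + 4 = 1)
-T² = -1*1² = -1*1 = -1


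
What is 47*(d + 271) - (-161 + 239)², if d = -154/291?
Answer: 1928785/291 ≈ 6628.1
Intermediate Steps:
d = -154/291 (d = -154*1/291 = -154/291 ≈ -0.52921)
47*(d + 271) - (-161 + 239)² = 47*(-154/291 + 271) - (-161 + 239)² = 47*(78707/291) - 1*78² = 3699229/291 - 1*6084 = 3699229/291 - 6084 = 1928785/291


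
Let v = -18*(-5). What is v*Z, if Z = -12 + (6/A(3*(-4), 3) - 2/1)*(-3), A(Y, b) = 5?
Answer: -864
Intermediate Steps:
Z = -48/5 (Z = -12 + (6/5 - 2/1)*(-3) = -12 + (6*(1/5) - 2*1)*(-3) = -12 + (6/5 - 2)*(-3) = -12 - 4/5*(-3) = -12 + 12/5 = -48/5 ≈ -9.6000)
v = 90
v*Z = 90*(-48/5) = -864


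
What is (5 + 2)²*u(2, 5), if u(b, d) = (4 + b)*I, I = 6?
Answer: 1764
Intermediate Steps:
u(b, d) = 24 + 6*b (u(b, d) = (4 + b)*6 = 24 + 6*b)
(5 + 2)²*u(2, 5) = (5 + 2)²*(24 + 6*2) = 7²*(24 + 12) = 49*36 = 1764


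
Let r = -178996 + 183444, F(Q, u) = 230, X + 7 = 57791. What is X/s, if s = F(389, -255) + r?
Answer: 28892/2339 ≈ 12.352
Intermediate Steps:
X = 57784 (X = -7 + 57791 = 57784)
r = 4448
s = 4678 (s = 230 + 4448 = 4678)
X/s = 57784/4678 = 57784*(1/4678) = 28892/2339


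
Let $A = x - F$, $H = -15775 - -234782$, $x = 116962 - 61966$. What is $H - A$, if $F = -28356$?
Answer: $135655$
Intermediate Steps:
$x = 54996$
$H = 219007$ ($H = -15775 + 234782 = 219007$)
$A = 83352$ ($A = 54996 - -28356 = 54996 + 28356 = 83352$)
$H - A = 219007 - 83352 = 135655$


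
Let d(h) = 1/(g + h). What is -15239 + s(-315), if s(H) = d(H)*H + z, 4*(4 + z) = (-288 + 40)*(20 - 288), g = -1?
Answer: 434183/316 ≈ 1374.0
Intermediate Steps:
d(h) = 1/(-1 + h)
z = 16612 (z = -4 + ((-288 + 40)*(20 - 288))/4 = -4 + (-248*(-268))/4 = -4 + (¼)*66464 = -4 + 16616 = 16612)
s(H) = 16612 + H/(-1 + H) (s(H) = H/(-1 + H) + 16612 = 16612 + H/(-1 + H))
-15239 + s(-315) = -15239 + (-16612 + 16613*(-315))/(-1 - 315) = -15239 + (-16612 - 5233095)/(-316) = -15239 - 1/316*(-5249707) = -15239 + 5249707/316 = 434183/316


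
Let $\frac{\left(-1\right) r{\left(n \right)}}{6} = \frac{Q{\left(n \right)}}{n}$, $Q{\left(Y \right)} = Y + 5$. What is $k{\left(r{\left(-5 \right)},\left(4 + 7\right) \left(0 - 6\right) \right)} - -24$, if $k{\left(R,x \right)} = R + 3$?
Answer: $27$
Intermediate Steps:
$Q{\left(Y \right)} = 5 + Y$
$r{\left(n \right)} = - \frac{6 \left(5 + n\right)}{n}$ ($r{\left(n \right)} = - 6 \frac{5 + n}{n} = - \frac{6 \left(5 + n\right)}{n}$)
$k{\left(R,x \right)} = 3 + R$
$k{\left(r{\left(-5 \right)},\left(4 + 7\right) \left(0 - 6\right) \right)} - -24 = \left(3 - \left(6 + \frac{30}{-5}\right)\right) - -24 = \left(3 - 0\right) + 24 = \left(3 + \left(-6 + 6\right)\right) + 24 = \left(3 + 0\right) + 24 = 3 + 24 = 27$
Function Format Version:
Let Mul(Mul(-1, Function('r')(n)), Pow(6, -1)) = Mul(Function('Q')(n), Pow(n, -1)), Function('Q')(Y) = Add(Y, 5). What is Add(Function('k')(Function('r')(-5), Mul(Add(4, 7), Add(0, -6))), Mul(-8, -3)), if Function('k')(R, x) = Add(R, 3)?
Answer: 27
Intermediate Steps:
Function('Q')(Y) = Add(5, Y)
Function('r')(n) = Mul(-6, Pow(n, -1), Add(5, n)) (Function('r')(n) = Mul(-6, Mul(Add(5, n), Pow(n, -1))) = Mul(-6, Mul(Pow(n, -1), Add(5, n))) = Mul(-6, Pow(n, -1), Add(5, n)))
Function('k')(R, x) = Add(3, R)
Add(Function('k')(Function('r')(-5), Mul(Add(4, 7), Add(0, -6))), Mul(-8, -3)) = Add(Add(3, Add(-6, Mul(-30, Pow(-5, -1)))), Mul(-8, -3)) = Add(Add(3, Add(-6, Mul(-30, Rational(-1, 5)))), 24) = Add(Add(3, Add(-6, 6)), 24) = Add(Add(3, 0), 24) = Add(3, 24) = 27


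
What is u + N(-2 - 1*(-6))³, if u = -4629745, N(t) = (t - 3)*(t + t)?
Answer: -4629233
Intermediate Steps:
N(t) = 2*t*(-3 + t) (N(t) = (-3 + t)*(2*t) = 2*t*(-3 + t))
u + N(-2 - 1*(-6))³ = -4629745 + (2*(-2 - 1*(-6))*(-3 + (-2 - 1*(-6))))³ = -4629745 + (2*(-2 + 6)*(-3 + (-2 + 6)))³ = -4629745 + (2*4*(-3 + 4))³ = -4629745 + (2*4*1)³ = -4629745 + 8³ = -4629745 + 512 = -4629233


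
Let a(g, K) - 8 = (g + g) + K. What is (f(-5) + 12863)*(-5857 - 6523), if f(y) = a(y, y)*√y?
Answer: -159243940 + 86660*I*√5 ≈ -1.5924e+8 + 1.9378e+5*I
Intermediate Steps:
a(g, K) = 8 + K + 2*g (a(g, K) = 8 + ((g + g) + K) = 8 + (2*g + K) = 8 + (K + 2*g) = 8 + K + 2*g)
f(y) = √y*(8 + 3*y) (f(y) = (8 + y + 2*y)*√y = (8 + 3*y)*√y = √y*(8 + 3*y))
(f(-5) + 12863)*(-5857 - 6523) = (√(-5)*(8 + 3*(-5)) + 12863)*(-5857 - 6523) = ((I*√5)*(8 - 15) + 12863)*(-12380) = ((I*√5)*(-7) + 12863)*(-12380) = (-7*I*√5 + 12863)*(-12380) = (12863 - 7*I*√5)*(-12380) = -159243940 + 86660*I*√5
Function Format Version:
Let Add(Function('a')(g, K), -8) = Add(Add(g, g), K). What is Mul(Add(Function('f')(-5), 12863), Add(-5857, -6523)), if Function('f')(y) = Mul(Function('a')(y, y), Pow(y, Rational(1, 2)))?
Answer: Add(-159243940, Mul(86660, I, Pow(5, Rational(1, 2)))) ≈ Add(-1.5924e+8, Mul(1.9378e+5, I))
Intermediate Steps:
Function('a')(g, K) = Add(8, K, Mul(2, g)) (Function('a')(g, K) = Add(8, Add(Add(g, g), K)) = Add(8, Add(Mul(2, g), K)) = Add(8, Add(K, Mul(2, g))) = Add(8, K, Mul(2, g)))
Function('f')(y) = Mul(Pow(y, Rational(1, 2)), Add(8, Mul(3, y))) (Function('f')(y) = Mul(Add(8, y, Mul(2, y)), Pow(y, Rational(1, 2))) = Mul(Add(8, Mul(3, y)), Pow(y, Rational(1, 2))) = Mul(Pow(y, Rational(1, 2)), Add(8, Mul(3, y))))
Mul(Add(Function('f')(-5), 12863), Add(-5857, -6523)) = Mul(Add(Mul(Pow(-5, Rational(1, 2)), Add(8, Mul(3, -5))), 12863), Add(-5857, -6523)) = Mul(Add(Mul(Mul(I, Pow(5, Rational(1, 2))), Add(8, -15)), 12863), -12380) = Mul(Add(Mul(Mul(I, Pow(5, Rational(1, 2))), -7), 12863), -12380) = Mul(Add(Mul(-7, I, Pow(5, Rational(1, 2))), 12863), -12380) = Mul(Add(12863, Mul(-7, I, Pow(5, Rational(1, 2)))), -12380) = Add(-159243940, Mul(86660, I, Pow(5, Rational(1, 2))))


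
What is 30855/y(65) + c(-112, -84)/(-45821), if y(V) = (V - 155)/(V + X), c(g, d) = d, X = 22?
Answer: -2733359945/91642 ≈ -29827.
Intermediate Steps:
y(V) = (-155 + V)/(22 + V) (y(V) = (V - 155)/(V + 22) = (-155 + V)/(22 + V))
30855/y(65) + c(-112, -84)/(-45821) = 30855/(((-155 + 65)/(22 + 65))) - 84/(-45821) = 30855/((-90/87)) - 84*(-1/45821) = 30855/(((1/87)*(-90))) + 84/45821 = 30855/(-30/29) + 84/45821 = 30855*(-29/30) + 84/45821 = -59653/2 + 84/45821 = -2733359945/91642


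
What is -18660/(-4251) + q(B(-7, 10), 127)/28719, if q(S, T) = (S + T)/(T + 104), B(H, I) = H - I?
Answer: 3751289950/854591283 ≈ 4.3896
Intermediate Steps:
q(S, T) = (S + T)/(104 + T)
-18660/(-4251) + q(B(-7, 10), 127)/28719 = -18660/(-4251) + (((-7 - 1*10) + 127)/(104 + 127))/28719 = -18660*(-1/4251) + (((-7 - 10) + 127)/231)*(1/28719) = 6220/1417 + ((-17 + 127)/231)*(1/28719) = 6220/1417 + ((1/231)*110)*(1/28719) = 6220/1417 + (10/21)*(1/28719) = 6220/1417 + 10/603099 = 3751289950/854591283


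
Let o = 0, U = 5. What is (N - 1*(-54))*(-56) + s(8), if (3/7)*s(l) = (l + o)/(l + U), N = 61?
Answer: -251104/39 ≈ -6438.6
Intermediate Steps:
s(l) = 7*l/(3*(5 + l)) (s(l) = 7*((l + 0)/(l + 5))/3 = 7*(l/(5 + l))/3 = 7*l/(3*(5 + l)))
(N - 1*(-54))*(-56) + s(8) = (61 - 1*(-54))*(-56) + (7/3)*8/(5 + 8) = (61 + 54)*(-56) + (7/3)*8/13 = 115*(-56) + (7/3)*8*(1/13) = -6440 + 56/39 = -251104/39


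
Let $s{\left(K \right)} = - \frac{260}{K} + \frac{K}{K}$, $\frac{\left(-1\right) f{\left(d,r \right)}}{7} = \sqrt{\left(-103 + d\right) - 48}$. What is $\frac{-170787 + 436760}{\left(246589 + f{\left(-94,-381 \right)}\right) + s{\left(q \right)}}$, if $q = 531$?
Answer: $\frac{3698547391701378}{3429006592456541} + \frac{3674706639597 i \sqrt{5}}{17145032962282705} \approx 1.0786 + 0.00047926 i$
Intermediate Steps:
$f{\left(d,r \right)} = - 7 \sqrt{-151 + d}$ ($f{\left(d,r \right)} = - 7 \sqrt{\left(-103 + d\right) - 48} = - 7 \sqrt{-151 + d}$)
$s{\left(K \right)} = 1 - \frac{260}{K}$ ($s{\left(K \right)} = - \frac{260}{K} + 1 = 1 - \frac{260}{K}$)
$\frac{-170787 + 436760}{\left(246589 + f{\left(-94,-381 \right)}\right) + s{\left(q \right)}} = \frac{-170787 + 436760}{\left(246589 - 7 \sqrt{-151 - 94}\right) + \frac{-260 + 531}{531}} = \frac{265973}{\left(246589 - 7 \sqrt{-245}\right) + \frac{1}{531} \cdot 271} = \frac{265973}{\left(246589 - 7 \cdot 7 i \sqrt{5}\right) + \frac{271}{531}} = \frac{265973}{\left(246589 - 49 i \sqrt{5}\right) + \frac{271}{531}} = \frac{265973}{\frac{130939030}{531} - 49 i \sqrt{5}}$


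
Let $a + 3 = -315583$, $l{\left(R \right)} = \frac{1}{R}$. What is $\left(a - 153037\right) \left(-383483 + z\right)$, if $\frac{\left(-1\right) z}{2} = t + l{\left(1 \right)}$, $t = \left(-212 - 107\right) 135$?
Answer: $139347392165$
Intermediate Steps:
$a = -315586$ ($a = -3 - 315583 = -315586$)
$t = -43065$ ($t = \left(-319\right) 135 = -43065$)
$z = 86128$ ($z = - 2 \left(-43065 + 1^{-1}\right) = - 2 \left(-43065 + 1\right) = \left(-2\right) \left(-43064\right) = 86128$)
$\left(a - 153037\right) \left(-383483 + z\right) = \left(-315586 - 153037\right) \left(-383483 + 86128\right) = \left(-468623\right) \left(-297355\right) = 139347392165$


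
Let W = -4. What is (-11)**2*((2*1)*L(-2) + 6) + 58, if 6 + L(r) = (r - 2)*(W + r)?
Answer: 5140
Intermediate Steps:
L(r) = -6 + (-4 + r)*(-2 + r) (L(r) = -6 + (r - 2)*(-4 + r) = -6 + (-2 + r)*(-4 + r) = -6 + (-4 + r)*(-2 + r))
(-11)**2*((2*1)*L(-2) + 6) + 58 = (-11)**2*((2*1)*(2 + (-2)**2 - 6*(-2)) + 6) + 58 = 121*(2*(2 + 4 + 12) + 6) + 58 = 121*(2*18 + 6) + 58 = 121*(36 + 6) + 58 = 121*42 + 58 = 5082 + 58 = 5140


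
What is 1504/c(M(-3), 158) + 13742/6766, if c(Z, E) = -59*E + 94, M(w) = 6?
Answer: 14579389/7804581 ≈ 1.8681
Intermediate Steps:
c(Z, E) = 94 - 59*E
1504/c(M(-3), 158) + 13742/6766 = 1504/(94 - 59*158) + 13742/6766 = 1504/(94 - 9322) + 13742*(1/6766) = 1504/(-9228) + 6871/3383 = 1504*(-1/9228) + 6871/3383 = -376/2307 + 6871/3383 = 14579389/7804581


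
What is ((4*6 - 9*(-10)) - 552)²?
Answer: 191844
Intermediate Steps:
((4*6 - 9*(-10)) - 552)² = ((24 + 90) - 552)² = (114 - 552)² = (-438)² = 191844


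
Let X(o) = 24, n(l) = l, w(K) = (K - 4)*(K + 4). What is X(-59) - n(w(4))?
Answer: 24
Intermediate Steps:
w(K) = (-4 + K)*(4 + K)
X(-59) - n(w(4)) = 24 - (-16 + 4²) = 24 - (-16 + 16) = 24 - 1*0 = 24 + 0 = 24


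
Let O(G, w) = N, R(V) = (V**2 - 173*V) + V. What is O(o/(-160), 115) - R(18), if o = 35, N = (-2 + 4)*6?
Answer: 2784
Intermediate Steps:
R(V) = V**2 - 172*V
N = 12 (N = 2*6 = 12)
O(G, w) = 12
O(o/(-160), 115) - R(18) = 12 - 18*(-172 + 18) = 12 - 18*(-154) = 12 - 1*(-2772) = 12 + 2772 = 2784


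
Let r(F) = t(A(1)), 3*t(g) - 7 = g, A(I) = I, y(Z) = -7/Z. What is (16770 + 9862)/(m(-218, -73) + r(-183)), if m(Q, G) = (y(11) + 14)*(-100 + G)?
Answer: -878856/76205 ≈ -11.533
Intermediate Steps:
t(g) = 7/3 + g/3
m(Q, G) = -14700/11 + 147*G/11 (m(Q, G) = (-7/11 + 14)*(-100 + G) = 147*(-100 + G)/11 = -14700/11 + 147*G/11)
r(F) = 8/3 (r(F) = 7/3 + (⅓)*1 = 7/3 + ⅓ = 8/3)
(16770 + 9862)/(m(-218, -73) + r(-183)) = (16770 + 9862)/((-14700/11 + (147/11)*(-73)) + 8/3) = 26632/((-14700/11 - 10731/11) + 8/3) = 26632/(-25431/11 + 8/3) = 26632/(-76205/33) = 26632*(-33/76205) = -878856/76205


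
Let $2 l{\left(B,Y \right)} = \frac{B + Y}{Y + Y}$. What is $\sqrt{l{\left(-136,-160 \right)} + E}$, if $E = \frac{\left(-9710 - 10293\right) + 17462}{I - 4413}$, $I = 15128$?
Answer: $\frac{\sqrt{16558961}}{8572} \approx 0.47472$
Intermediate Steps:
$l{\left(B,Y \right)} = \frac{B + Y}{4 Y}$ ($l{\left(B,Y \right)} = \frac{\left(B + Y\right) \frac{1}{Y + Y}}{2} = \frac{\left(B + Y\right) \frac{1}{2 Y}}{2} = \frac{\frac{1}{2} \frac{1}{Y} \left(B + Y\right)}{2} = \frac{B + Y}{4 Y}$)
$E = - \frac{2541}{10715}$ ($E = \frac{\left(-9710 - 10293\right) + 17462}{15128 - 4413} = \frac{\left(-9710 - 10293\right) + 17462}{10715} = \left(-20003 + 17462\right) \frac{1}{10715} = \left(-2541\right) \frac{1}{10715} = - \frac{2541}{10715} \approx -0.23714$)
$\sqrt{l{\left(-136,-160 \right)} + E} = \sqrt{\frac{-136 - 160}{4 \left(-160\right)} - \frac{2541}{10715}} = \sqrt{\frac{1}{4} \left(- \frac{1}{160}\right) \left(-296\right) - \frac{2541}{10715}} = \sqrt{\frac{37}{80} - \frac{2541}{10715}} = \sqrt{\frac{7727}{34288}} = \frac{\sqrt{16558961}}{8572}$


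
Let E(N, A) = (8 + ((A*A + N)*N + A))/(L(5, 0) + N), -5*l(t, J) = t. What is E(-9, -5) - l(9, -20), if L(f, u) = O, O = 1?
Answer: 777/40 ≈ 19.425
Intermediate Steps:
l(t, J) = -t/5
L(f, u) = 1
E(N, A) = (8 + A + N*(N + A²))/(1 + N) (E(N, A) = (8 + ((A*A + N)*N + A))/(1 + N) = (8 + ((A² + N)*N + A))/(1 + N) = (8 + ((N + A²)*N + A))/(1 + N) = (8 + (N*(N + A²) + A))/(1 + N) = (8 + (A + N*(N + A²)))/(1 + N) = (8 + A + N*(N + A²))/(1 + N))
E(-9, -5) - l(9, -20) = (8 - 5 + (-9)² - 9*(-5)²)/(1 - 9) - (-1)*9/5 = (8 - 5 + 81 - 9*25)/(-8) - 1*(-9/5) = -(8 - 5 + 81 - 225)/8 + 9/5 = -⅛*(-141) + 9/5 = 141/8 + 9/5 = 777/40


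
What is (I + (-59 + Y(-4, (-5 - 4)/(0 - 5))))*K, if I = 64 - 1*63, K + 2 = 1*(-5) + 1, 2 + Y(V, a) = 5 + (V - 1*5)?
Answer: 384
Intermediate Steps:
Y(V, a) = -2 + V (Y(V, a) = -2 + (5 + (V - 1*5)) = -2 + (5 + (V - 5)) = -2 + (5 + (-5 + V)) = -2 + V)
K = -6 (K = -2 + (1*(-5) + 1) = -2 + (-5 + 1) = -2 - 4 = -6)
I = 1 (I = 64 - 63 = 1)
(I + (-59 + Y(-4, (-5 - 4)/(0 - 5))))*K = (1 + (-59 + (-2 - 4)))*(-6) = (1 + (-59 - 6))*(-6) = (1 - 65)*(-6) = -64*(-6) = 384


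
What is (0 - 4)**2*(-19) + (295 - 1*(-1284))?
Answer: 1275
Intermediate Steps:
(0 - 4)**2*(-19) + (295 - 1*(-1284)) = (-4)**2*(-19) + (295 + 1284) = 16*(-19) + 1579 = -304 + 1579 = 1275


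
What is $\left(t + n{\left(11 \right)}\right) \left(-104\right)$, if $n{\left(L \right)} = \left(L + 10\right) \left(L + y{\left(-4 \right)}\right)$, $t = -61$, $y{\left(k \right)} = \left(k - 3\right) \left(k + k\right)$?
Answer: $-139984$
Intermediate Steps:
$y{\left(k \right)} = 2 k \left(-3 + k\right)$ ($y{\left(k \right)} = \left(-3 + k\right) 2 k = 2 k \left(-3 + k\right)$)
$n{\left(L \right)} = \left(10 + L\right) \left(56 + L\right)$ ($n{\left(L \right)} = \left(L + 10\right) \left(L + 2 \left(-4\right) \left(-3 - 4\right)\right) = \left(10 + L\right) \left(L + 2 \left(-4\right) \left(-7\right)\right) = \left(10 + L\right) \left(L + 56\right) = \left(10 + L\right) \left(56 + L\right)$)
$\left(t + n{\left(11 \right)}\right) \left(-104\right) = \left(-61 + \left(560 + 11^{2} + 66 \cdot 11\right)\right) \left(-104\right) = \left(-61 + \left(560 + 121 + 726\right)\right) \left(-104\right) = \left(-61 + 1407\right) \left(-104\right) = 1346 \left(-104\right) = -139984$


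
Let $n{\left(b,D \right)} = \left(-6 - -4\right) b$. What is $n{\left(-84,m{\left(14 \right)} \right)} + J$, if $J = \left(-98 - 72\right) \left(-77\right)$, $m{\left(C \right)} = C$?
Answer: $13258$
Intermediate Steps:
$J = 13090$ ($J = \left(-170\right) \left(-77\right) = 13090$)
$n{\left(b,D \right)} = - 2 b$ ($n{\left(b,D \right)} = \left(-6 + 4\right) b = - 2 b$)
$n{\left(-84,m{\left(14 \right)} \right)} + J = \left(-2\right) \left(-84\right) + 13090 = 168 + 13090 = 13258$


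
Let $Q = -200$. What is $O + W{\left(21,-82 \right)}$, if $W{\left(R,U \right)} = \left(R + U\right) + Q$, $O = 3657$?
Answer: $3396$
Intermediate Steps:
$W{\left(R,U \right)} = -200 + R + U$ ($W{\left(R,U \right)} = \left(R + U\right) - 200 = -200 + R + U$)
$O + W{\left(21,-82 \right)} = 3657 - 261 = 3396$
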